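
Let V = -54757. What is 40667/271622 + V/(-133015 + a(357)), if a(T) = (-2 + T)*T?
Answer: 7564297307/852893080 ≈ 8.8690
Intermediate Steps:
a(T) = T*(-2 + T)
40667/271622 + V/(-133015 + a(357)) = 40667/271622 - 54757/(-133015 + 357*(-2 + 357)) = 40667*(1/271622) - 54757/(-133015 + 357*355) = 40667/271622 - 54757/(-133015 + 126735) = 40667/271622 - 54757/(-6280) = 40667/271622 - 54757*(-1/6280) = 40667/271622 + 54757/6280 = 7564297307/852893080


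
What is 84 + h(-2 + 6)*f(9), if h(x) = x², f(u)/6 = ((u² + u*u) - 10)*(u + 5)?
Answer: 204372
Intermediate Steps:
f(u) = 6*(-10 + 2*u²)*(5 + u) (f(u) = 6*(((u² + u*u) - 10)*(u + 5)) = 6*(((u² + u²) - 10)*(5 + u)) = 6*((2*u² - 10)*(5 + u)) = 6*((-10 + 2*u²)*(5 + u)) = 6*(-10 + 2*u²)*(5 + u))
84 + h(-2 + 6)*f(9) = 84 + (-2 + 6)²*(-300 - 60*9 + 12*9³ + 60*9²) = 84 + 4²*(-300 - 540 + 12*729 + 60*81) = 84 + 16*(-300 - 540 + 8748 + 4860) = 84 + 16*12768 = 84 + 204288 = 204372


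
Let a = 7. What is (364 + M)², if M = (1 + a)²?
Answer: 183184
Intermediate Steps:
M = 64 (M = (1 + 7)² = 8² = 64)
(364 + M)² = (364 + 64)² = 428² = 183184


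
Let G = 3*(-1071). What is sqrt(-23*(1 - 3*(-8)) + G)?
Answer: 2*I*sqrt(947) ≈ 61.547*I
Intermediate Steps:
G = -3213
sqrt(-23*(1 - 3*(-8)) + G) = sqrt(-23*(1 - 3*(-8)) - 3213) = sqrt(-23*(1 + 24) - 3213) = sqrt(-23*25 - 3213) = sqrt(-575 - 3213) = sqrt(-3788) = 2*I*sqrt(947)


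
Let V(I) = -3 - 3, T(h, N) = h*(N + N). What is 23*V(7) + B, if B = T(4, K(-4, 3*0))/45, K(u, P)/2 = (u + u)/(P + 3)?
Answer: -18758/135 ≈ -138.95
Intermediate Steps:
K(u, P) = 4*u/(3 + P) (K(u, P) = 2*((u + u)/(P + 3)) = 2*((2*u)/(3 + P)) = 2*(2*u/(3 + P)) = 4*u/(3 + P))
T(h, N) = 2*N*h (T(h, N) = h*(2*N) = 2*N*h)
V(I) = -6
B = -128/135 (B = (2*(4*(-4)/(3 + 3*0))*4)/45 = (2*(4*(-4)/(3 + 0))*4)*(1/45) = (2*(4*(-4)/3)*4)*(1/45) = (2*(4*(-4)*(1/3))*4)*(1/45) = (2*(-16/3)*4)*(1/45) = -128/3*1/45 = -128/135 ≈ -0.94815)
23*V(7) + B = 23*(-6) - 128/135 = -138 - 128/135 = -18758/135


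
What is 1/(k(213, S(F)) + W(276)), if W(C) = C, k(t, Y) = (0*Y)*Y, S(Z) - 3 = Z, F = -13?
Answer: 1/276 ≈ 0.0036232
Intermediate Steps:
S(Z) = 3 + Z
k(t, Y) = 0 (k(t, Y) = 0*Y = 0)
1/(k(213, S(F)) + W(276)) = 1/(0 + 276) = 1/276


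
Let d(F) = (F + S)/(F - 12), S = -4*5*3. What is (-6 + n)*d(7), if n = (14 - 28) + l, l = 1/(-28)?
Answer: -29733/140 ≈ -212.38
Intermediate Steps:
l = -1/28 ≈ -0.035714
S = -60 (S = -20*3 = -60)
n = -393/28 (n = (14 - 28) - 1/28 = -14 - 1/28 = -393/28 ≈ -14.036)
d(F) = (-60 + F)/(-12 + F) (d(F) = (F - 60)/(F - 12) = (-60 + F)/(-12 + F))
(-6 + n)*d(7) = (-6 - 393/28)*((-60 + 7)/(-12 + 7)) = -561*(-53)/(28*(-5)) = -(-561)*(-53)/140 = -561/28*53/5 = -29733/140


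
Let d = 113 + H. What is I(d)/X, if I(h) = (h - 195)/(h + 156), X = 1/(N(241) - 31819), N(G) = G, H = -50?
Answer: 1389432/73 ≈ 19033.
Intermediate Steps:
X = -1/31578 (X = 1/(241 - 31819) = 1/(-31578) = -1/31578 ≈ -3.1668e-5)
d = 63 (d = 113 - 50 = 63)
I(h) = (-195 + h)/(156 + h)
I(d)/X = ((-195 + 63)/(156 + 63))/(-1/31578) = (-132/219)*(-31578) = ((1/219)*(-132))*(-31578) = -44/73*(-31578) = 1389432/73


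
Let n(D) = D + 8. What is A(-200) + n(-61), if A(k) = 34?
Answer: -19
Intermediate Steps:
n(D) = 8 + D
A(-200) + n(-61) = 34 + (8 - 61) = 34 - 53 = -19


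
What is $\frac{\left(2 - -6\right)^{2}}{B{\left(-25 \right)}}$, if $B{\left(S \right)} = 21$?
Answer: $\frac{64}{21} \approx 3.0476$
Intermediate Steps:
$\frac{\left(2 - -6\right)^{2}}{B{\left(-25 \right)}} = \frac{\left(2 - -6\right)^{2}}{21} = \left(2 + 6\right)^{2} \cdot \frac{1}{21} = 8^{2} \cdot \frac{1}{21} = 64 \cdot \frac{1}{21} = \frac{64}{21}$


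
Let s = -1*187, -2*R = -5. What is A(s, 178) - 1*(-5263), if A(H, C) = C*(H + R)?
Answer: -27578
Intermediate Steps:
R = 5/2 (R = -1/2*(-5) = 5/2 ≈ 2.5000)
s = -187
A(H, C) = C*(5/2 + H) (A(H, C) = C*(H + 5/2) = C*(5/2 + H))
A(s, 178) - 1*(-5263) = (1/2)*178*(5 + 2*(-187)) - 1*(-5263) = (1/2)*178*(5 - 374) + 5263 = (1/2)*178*(-369) + 5263 = -32841 + 5263 = -27578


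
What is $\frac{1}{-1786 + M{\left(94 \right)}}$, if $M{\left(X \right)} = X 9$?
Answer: $- \frac{1}{940} \approx -0.0010638$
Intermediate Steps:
$M{\left(X \right)} = 9 X$
$\frac{1}{-1786 + M{\left(94 \right)}} = \frac{1}{-1786 + 9 \cdot 94} = \frac{1}{-1786 + 846} = \frac{1}{-940} = - \frac{1}{940}$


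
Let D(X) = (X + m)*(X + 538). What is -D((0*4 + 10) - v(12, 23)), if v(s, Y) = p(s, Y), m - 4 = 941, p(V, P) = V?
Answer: -505448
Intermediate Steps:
m = 945 (m = 4 + 941 = 945)
v(s, Y) = s
D(X) = (538 + X)*(945 + X) (D(X) = (X + 945)*(X + 538) = (945 + X)*(538 + X) = (538 + X)*(945 + X))
-D((0*4 + 10) - v(12, 23)) = -(508410 + ((0*4 + 10) - 1*12)² + 1483*((0*4 + 10) - 1*12)) = -(508410 + ((0 + 10) - 12)² + 1483*((0 + 10) - 12)) = -(508410 + (10 - 12)² + 1483*(10 - 12)) = -(508410 + (-2)² + 1483*(-2)) = -(508410 + 4 - 2966) = -1*505448 = -505448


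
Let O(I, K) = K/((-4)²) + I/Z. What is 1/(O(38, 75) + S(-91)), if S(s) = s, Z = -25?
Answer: -400/35133 ≈ -0.011385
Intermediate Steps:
O(I, K) = -I/25 + K/16 (O(I, K) = K/((-4)²) + I/(-25) = K/16 + I*(-1/25) = K*(1/16) - I/25 = K/16 - I/25 = -I/25 + K/16)
1/(O(38, 75) + S(-91)) = 1/((-1/25*38 + (1/16)*75) - 91) = 1/((-38/25 + 75/16) - 91) = 1/(1267/400 - 91) = 1/(-35133/400) = -400/35133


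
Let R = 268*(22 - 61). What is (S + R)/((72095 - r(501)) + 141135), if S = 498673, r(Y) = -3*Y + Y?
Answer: 488221/214232 ≈ 2.2789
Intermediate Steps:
r(Y) = -2*Y
R = -10452 (R = 268*(-39) = -10452)
(S + R)/((72095 - r(501)) + 141135) = (498673 - 10452)/((72095 - (-2)*501) + 141135) = 488221/((72095 - 1*(-1002)) + 141135) = 488221/((72095 + 1002) + 141135) = 488221/(73097 + 141135) = 488221/214232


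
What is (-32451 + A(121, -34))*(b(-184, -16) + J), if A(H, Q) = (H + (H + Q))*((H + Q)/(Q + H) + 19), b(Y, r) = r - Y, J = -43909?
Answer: 1237476631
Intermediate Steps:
A(H, Q) = 20*Q + 40*H (A(H, Q) = (Q + 2*H)*((H + Q)/(H + Q) + 19) = (Q + 2*H)*(1 + 19) = (Q + 2*H)*20 = 20*Q + 40*H)
(-32451 + A(121, -34))*(b(-184, -16) + J) = (-32451 + (20*(-34) + 40*121))*((-16 - 1*(-184)) - 43909) = (-32451 + (-680 + 4840))*((-16 + 184) - 43909) = (-32451 + 4160)*(168 - 43909) = -28291*(-43741) = 1237476631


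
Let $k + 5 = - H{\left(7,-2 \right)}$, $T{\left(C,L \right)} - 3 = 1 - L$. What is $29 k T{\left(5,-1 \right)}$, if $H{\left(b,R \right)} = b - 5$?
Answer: $-1015$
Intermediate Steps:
$H{\left(b,R \right)} = -5 + b$
$T{\left(C,L \right)} = 4 - L$ ($T{\left(C,L \right)} = 3 - \left(-1 + L\right) = 4 - L$)
$k = -7$ ($k = -5 - \left(-5 + 7\right) = -5 - 2 = -7$)
$29 k T{\left(5,-1 \right)} = 29 \left(-7\right) \left(4 - -1\right) = - 203 \left(4 + 1\right) = \left(-203\right) 5 = -1015$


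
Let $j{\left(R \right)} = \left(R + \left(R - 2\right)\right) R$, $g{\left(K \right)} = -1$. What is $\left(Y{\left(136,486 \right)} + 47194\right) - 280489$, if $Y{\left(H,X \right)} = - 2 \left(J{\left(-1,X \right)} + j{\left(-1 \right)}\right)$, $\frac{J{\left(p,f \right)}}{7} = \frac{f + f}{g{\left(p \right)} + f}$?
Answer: $- \frac{113165563}{485} \approx -2.3333 \cdot 10^{5}$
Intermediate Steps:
$J{\left(p,f \right)} = \frac{14 f}{-1 + f}$ ($J{\left(p,f \right)} = 7 \frac{f + f}{-1 + f} = 7 \frac{2 f}{-1 + f} = \frac{14 f}{-1 + f}$)
$j{\left(R \right)} = R \left(-2 + 2 R\right)$ ($j{\left(R \right)} = \left(R + \left(R - 2\right)\right) R = \left(R + \left(-2 + R\right)\right) R = \left(-2 + 2 R\right) R = R \left(-2 + 2 R\right)$)
$Y{\left(H,X \right)} = -8 - \frac{28 X}{-1 + X}$ ($Y{\left(H,X \right)} = - 2 \left(\frac{14 X}{-1 + X} + 2 \left(-1\right) \left(-1 - 1\right)\right) = - 2 \left(\frac{14 X}{-1 + X} + 2 \left(-1\right) \left(-2\right)\right) = - 2 \left(\frac{14 X}{-1 + X} + 4\right) = - 2 \left(4 + \frac{14 X}{-1 + X}\right) = -8 - \frac{28 X}{-1 + X}$)
$\left(Y{\left(136,486 \right)} + 47194\right) - 280489 = \left(\frac{4 \left(2 - 4374\right)}{-1 + 486} + 47194\right) - 280489 = \left(\frac{4 \left(2 - 4374\right)}{485} + 47194\right) - 280489 = \left(4 \cdot \frac{1}{485} \left(-4372\right) + 47194\right) - 280489 = \left(- \frac{17488}{485} + 47194\right) - 280489 = \frac{22871602}{485} - 280489 = - \frac{113165563}{485}$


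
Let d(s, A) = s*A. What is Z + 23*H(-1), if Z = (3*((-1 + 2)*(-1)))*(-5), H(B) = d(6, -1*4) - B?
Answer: -514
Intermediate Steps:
d(s, A) = A*s
H(B) = -24 - B (H(B) = -1*4*6 - B = -4*6 - B = -24 - B)
Z = 15 (Z = (3*(1*(-1)))*(-5) = (3*(-1))*(-5) = -3*(-5) = 15)
Z + 23*H(-1) = 15 + 23*(-24 - 1*(-1)) = 15 + 23*(-24 + 1) = 15 + 23*(-23) = 15 - 529 = -514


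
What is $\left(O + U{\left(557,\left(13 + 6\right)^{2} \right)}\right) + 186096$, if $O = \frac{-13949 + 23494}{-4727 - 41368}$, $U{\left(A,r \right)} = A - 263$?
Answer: $\frac{1718327501}{9219} \approx 1.8639 \cdot 10^{5}$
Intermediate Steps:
$U{\left(A,r \right)} = -263 + A$ ($U{\left(A,r \right)} = A - 263 = -263 + A$)
$O = - \frac{1909}{9219}$ ($O = \frac{9545}{-46095} = 9545 \left(- \frac{1}{46095}\right) = - \frac{1909}{9219} \approx -0.20707$)
$\left(O + U{\left(557,\left(13 + 6\right)^{2} \right)}\right) + 186096 = \left(- \frac{1909}{9219} + \left(-263 + 557\right)\right) + 186096 = \left(- \frac{1909}{9219} + 294\right) + 186096 = \frac{2708477}{9219} + 186096 = \frac{1718327501}{9219}$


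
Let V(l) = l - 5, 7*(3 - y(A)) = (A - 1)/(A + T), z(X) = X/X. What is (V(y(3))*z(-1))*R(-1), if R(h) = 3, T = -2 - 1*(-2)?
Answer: -44/7 ≈ -6.2857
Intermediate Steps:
z(X) = 1
T = 0 (T = -2 + 2 = 0)
y(A) = 3 - (-1 + A)/(7*A) (y(A) = 3 - (A - 1)/(7*(A + 0)) = 3 - (-1 + A)/(7*A))
V(l) = -5 + l
(V(y(3))*z(-1))*R(-1) = ((-5 + (1/7)*(1 + 20*3)/3)*1)*3 = ((-5 + (1/7)*(1/3)*(1 + 60))*1)*3 = ((-5 + (1/7)*(1/3)*61)*1)*3 = ((-5 + 61/21)*1)*3 = -44/21*1*3 = -44/21*3 = -44/7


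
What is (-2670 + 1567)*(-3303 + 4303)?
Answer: -1103000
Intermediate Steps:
(-2670 + 1567)*(-3303 + 4303) = -1103*1000 = -1103000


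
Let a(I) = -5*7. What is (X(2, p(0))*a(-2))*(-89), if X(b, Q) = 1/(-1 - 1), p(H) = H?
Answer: -3115/2 ≈ -1557.5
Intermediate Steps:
a(I) = -35
X(b, Q) = -½ (X(b, Q) = 1/(-2) = -½)
(X(2, p(0))*a(-2))*(-89) = -½*(-35)*(-89) = (35/2)*(-89) = -3115/2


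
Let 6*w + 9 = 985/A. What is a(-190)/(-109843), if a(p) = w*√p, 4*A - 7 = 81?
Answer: -787*I*√190/14499276 ≈ -0.00074818*I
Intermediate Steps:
A = 22 (A = 7/4 + (¼)*81 = 7/4 + 81/4 = 22)
w = 787/132 (w = -3/2 + (985/22)/6 = -3/2 + (985*(1/22))/6 = -3/2 + (⅙)*(985/22) = -3/2 + 985/132 = 787/132 ≈ 5.9621)
a(p) = 787*√p/132
a(-190)/(-109843) = (787*√(-190)/132)/(-109843) = (787*(I*√190)/132)*(-1/109843) = (787*I*√190/132)*(-1/109843) = -787*I*√190/14499276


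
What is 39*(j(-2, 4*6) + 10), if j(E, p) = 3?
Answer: 507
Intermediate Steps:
39*(j(-2, 4*6) + 10) = 39*(3 + 10) = 39*13 = 507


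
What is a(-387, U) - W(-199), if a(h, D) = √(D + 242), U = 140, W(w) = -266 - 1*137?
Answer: 403 + √382 ≈ 422.54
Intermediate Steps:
W(w) = -403 (W(w) = -266 - 137 = -403)
a(h, D) = √(242 + D)
a(-387, U) - W(-199) = √(242 + 140) - 1*(-403) = √382 + 403 = 403 + √382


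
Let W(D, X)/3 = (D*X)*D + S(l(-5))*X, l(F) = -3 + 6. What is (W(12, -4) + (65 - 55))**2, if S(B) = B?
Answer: 3076516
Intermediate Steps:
l(F) = 3
W(D, X) = 9*X + 3*X*D**2 (W(D, X) = 3*((D*X)*D + 3*X) = 3*(X*D**2 + 3*X) = 3*(3*X + X*D**2) = 9*X + 3*X*D**2)
(W(12, -4) + (65 - 55))**2 = (3*(-4)*(3 + 12**2) + (65 - 55))**2 = (3*(-4)*(3 + 144) + 10)**2 = (3*(-4)*147 + 10)**2 = (-1764 + 10)**2 = (-1754)**2 = 3076516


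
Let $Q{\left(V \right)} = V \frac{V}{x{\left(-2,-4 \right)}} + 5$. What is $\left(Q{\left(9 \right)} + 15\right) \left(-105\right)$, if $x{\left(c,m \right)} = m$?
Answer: $\frac{105}{4} \approx 26.25$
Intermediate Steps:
$Q{\left(V \right)} = 5 - \frac{V^{2}}{4}$ ($Q{\left(V \right)} = V \frac{V}{-4} + 5 = V V \left(- \frac{1}{4}\right) + 5 = V \left(- \frac{V}{4}\right) + 5 = - \frac{V^{2}}{4} + 5 = 5 - \frac{V^{2}}{4}$)
$\left(Q{\left(9 \right)} + 15\right) \left(-105\right) = \left(\left(5 - \frac{9^{2}}{4}\right) + 15\right) \left(-105\right) = \left(\left(5 - \frac{81}{4}\right) + 15\right) \left(-105\right) = \left(- \frac{61}{4} + 15\right) \left(-105\right) = \left(- \frac{1}{4}\right) \left(-105\right) = \frac{105}{4}$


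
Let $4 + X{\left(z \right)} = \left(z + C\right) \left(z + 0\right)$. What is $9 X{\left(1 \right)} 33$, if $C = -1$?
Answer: $-1188$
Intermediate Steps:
$X{\left(z \right)} = -4 + z \left(-1 + z\right)$ ($X{\left(z \right)} = -4 + \left(z - 1\right) \left(z + 0\right) = -4 + \left(-1 + z\right) z = -4 + z \left(-1 + z\right)$)
$9 X{\left(1 \right)} 33 = 9 \left(-4 + 1^{2} - 1\right) 33 = 9 \left(-4 + 1 - 1\right) 33 = 9 \left(-4\right) 33 = \left(-36\right) 33 = -1188$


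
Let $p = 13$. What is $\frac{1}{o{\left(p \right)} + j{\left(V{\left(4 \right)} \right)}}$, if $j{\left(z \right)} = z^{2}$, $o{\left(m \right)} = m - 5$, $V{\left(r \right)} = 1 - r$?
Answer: $\frac{1}{17} \approx 0.058824$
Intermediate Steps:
$o{\left(m \right)} = -5 + m$
$\frac{1}{o{\left(p \right)} + j{\left(V{\left(4 \right)} \right)}} = \frac{1}{\left(-5 + 13\right) + \left(1 - 4\right)^{2}} = \frac{1}{8 + \left(1 - 4\right)^{2}} = \frac{1}{8 + \left(-3\right)^{2}} = \frac{1}{8 + 9} = \frac{1}{17}$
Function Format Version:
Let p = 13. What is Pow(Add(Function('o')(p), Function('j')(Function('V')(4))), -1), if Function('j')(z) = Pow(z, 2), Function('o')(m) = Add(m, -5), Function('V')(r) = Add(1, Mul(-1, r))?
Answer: Rational(1, 17) ≈ 0.058824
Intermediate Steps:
Function('o')(m) = Add(-5, m)
Pow(Add(Function('o')(p), Function('j')(Function('V')(4))), -1) = Pow(Add(Add(-5, 13), Pow(Add(1, Mul(-1, 4)), 2)), -1) = Pow(Add(8, Pow(Add(1, -4), 2)), -1) = Pow(Add(8, Pow(-3, 2)), -1) = Pow(Add(8, 9), -1) = Pow(17, -1) = Rational(1, 17)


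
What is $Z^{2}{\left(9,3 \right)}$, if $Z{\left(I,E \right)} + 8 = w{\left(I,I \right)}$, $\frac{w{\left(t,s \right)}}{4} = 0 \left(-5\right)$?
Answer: $64$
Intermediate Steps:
$w{\left(t,s \right)} = 0$ ($w{\left(t,s \right)} = 4 \cdot 0 \left(-5\right) = 4 \cdot 0 = 0$)
$Z{\left(I,E \right)} = -8$ ($Z{\left(I,E \right)} = -8 + 0 = -8$)
$Z^{2}{\left(9,3 \right)} = \left(-8\right)^{2} = 64$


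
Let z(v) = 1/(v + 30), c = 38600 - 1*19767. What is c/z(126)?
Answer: 2937948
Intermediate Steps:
c = 18833 (c = 38600 - 19767 = 18833)
z(v) = 1/(30 + v)
c/z(126) = 18833/(1/(30 + 126)) = 18833/(1/156) = 18833*156 = 2937948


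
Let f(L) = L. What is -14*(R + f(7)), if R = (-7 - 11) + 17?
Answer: -84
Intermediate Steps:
R = -1 (R = -18 + 17 = -1)
-14*(R + f(7)) = -14*(-1 + 7) = -14*6 = -84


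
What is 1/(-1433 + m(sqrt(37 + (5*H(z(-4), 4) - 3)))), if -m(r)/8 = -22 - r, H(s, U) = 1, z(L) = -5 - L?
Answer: -419/525851 - 8*sqrt(39)/1577553 ≈ -0.00082847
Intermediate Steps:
m(r) = 176 + 8*r (m(r) = -8*(-22 - r) = 176 + 8*r)
1/(-1433 + m(sqrt(37 + (5*H(z(-4), 4) - 3)))) = 1/(-1433 + (176 + 8*sqrt(37 + (5*1 - 3)))) = 1/(-1433 + (176 + 8*sqrt(37 + (5 - 3)))) = 1/(-1433 + (176 + 8*sqrt(37 + 2))) = 1/(-1433 + (176 + 8*sqrt(39))) = 1/(-1257 + 8*sqrt(39))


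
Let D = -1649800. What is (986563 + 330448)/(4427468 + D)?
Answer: 1317011/2777668 ≈ 0.47414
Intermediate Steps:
(986563 + 330448)/(4427468 + D) = (986563 + 330448)/(4427468 - 1649800) = 1317011/2777668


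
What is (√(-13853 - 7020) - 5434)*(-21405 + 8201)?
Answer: 71750536 - 13204*I*√20873 ≈ 7.1751e+7 - 1.9076e+6*I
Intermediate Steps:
(√(-13853 - 7020) - 5434)*(-21405 + 8201) = (√(-20873) - 5434)*(-13204) = (I*√20873 - 5434)*(-13204) = (-5434 + I*√20873)*(-13204) = 71750536 - 13204*I*√20873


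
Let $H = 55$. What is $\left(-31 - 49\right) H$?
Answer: $-4400$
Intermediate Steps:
$\left(-31 - 49\right) H = \left(-31 - 49\right) 55 = \left(-80\right) 55 = -4400$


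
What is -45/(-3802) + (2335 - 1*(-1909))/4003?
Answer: 16315823/15219406 ≈ 1.0720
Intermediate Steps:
-45/(-3802) + (2335 - 1*(-1909))/4003 = -45*(-1/3802) + (2335 + 1909)*(1/4003) = 45/3802 + 4244*(1/4003) = 45/3802 + 4244/4003 = 16315823/15219406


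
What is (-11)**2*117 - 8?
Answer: 14149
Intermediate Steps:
(-11)**2*117 - 8 = 121*117 - 8 = 14157 - 8 = 14149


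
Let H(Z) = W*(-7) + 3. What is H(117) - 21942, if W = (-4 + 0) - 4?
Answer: -21883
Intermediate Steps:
W = -8 (W = -4 - 4 = -8)
H(Z) = 59 (H(Z) = -8*(-7) + 3 = 56 + 3 = 59)
H(117) - 21942 = 59 - 21942 = -21883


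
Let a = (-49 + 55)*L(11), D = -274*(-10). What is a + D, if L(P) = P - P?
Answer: 2740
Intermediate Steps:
D = 2740
L(P) = 0
a = 0 (a = (-49 + 55)*0 = 6*0 = 0)
a + D = 0 + 2740 = 2740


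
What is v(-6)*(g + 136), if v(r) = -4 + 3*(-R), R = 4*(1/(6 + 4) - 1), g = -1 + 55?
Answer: 1292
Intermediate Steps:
g = 54
R = -18/5 (R = 4*(1/10 - 1) = 4*(1*(⅒) - 1) = 4*(⅒ - 1) = 4*(-9/10) = -18/5 ≈ -3.6000)
v(r) = 34/5 (v(r) = -4 + 3*(-1*(-18/5)) = -4 + 3*(18/5) = -4 + 54/5 = 34/5)
v(-6)*(g + 136) = 34*(54 + 136)/5 = (34/5)*190 = 1292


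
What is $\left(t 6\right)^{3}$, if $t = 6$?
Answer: $46656$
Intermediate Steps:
$\left(t 6\right)^{3} = \left(6 \cdot 6\right)^{3} = 36^{3} = 46656$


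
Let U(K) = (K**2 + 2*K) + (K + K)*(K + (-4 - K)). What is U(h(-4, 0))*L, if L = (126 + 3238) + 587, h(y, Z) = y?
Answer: 158040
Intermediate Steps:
U(K) = K**2 - 6*K (U(K) = (K**2 + 2*K) + (2*K)*(-4) = (K**2 + 2*K) - 8*K = K**2 - 6*K)
L = 3951 (L = 3364 + 587 = 3951)
U(h(-4, 0))*L = -4*(-6 - 4)*3951 = -4*(-10)*3951 = 40*3951 = 158040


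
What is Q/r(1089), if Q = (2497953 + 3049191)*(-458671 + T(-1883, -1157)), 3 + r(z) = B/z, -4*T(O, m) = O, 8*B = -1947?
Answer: 29174327419248/37 ≈ 7.8850e+11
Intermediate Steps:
B = -1947/8 (B = (⅛)*(-1947) = -1947/8 ≈ -243.38)
T(O, m) = -O/4
r(z) = -3 - 1947/(8*z)
Q = -2541702767586 (Q = (2497953 + 3049191)*(-458671 - ¼*(-1883)) = 5547144*(-458671 + 1883/4) = 5547144*(-1832801/4) = -2541702767586)
Q/r(1089) = -2541702767586/(-3 - 1947/8/1089) = -2541702767586/(-3 - 1947/8*1/1089) = -2541702767586/(-3 - 59/264) = -2541702767586/(-851/264) = -2541702767586*(-264/851) = 29174327419248/37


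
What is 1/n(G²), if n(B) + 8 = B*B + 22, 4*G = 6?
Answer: 16/305 ≈ 0.052459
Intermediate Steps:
G = 3/2 (G = (¼)*6 = 3/2 ≈ 1.5000)
n(B) = 14 + B² (n(B) = -8 + (B*B + 22) = -8 + (B² + 22) = -8 + (22 + B²) = 14 + B²)
1/n(G²) = 1/(14 + ((3/2)²)²) = 1/(14 + (9/4)²) = 1/(14 + 81/16) = 1/(305/16) = 16/305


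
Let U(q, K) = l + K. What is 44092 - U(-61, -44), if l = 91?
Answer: 44045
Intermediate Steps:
U(q, K) = 91 + K
44092 - U(-61, -44) = 44092 - (91 - 44) = 44092 - 1*47 = 44092 - 47 = 44045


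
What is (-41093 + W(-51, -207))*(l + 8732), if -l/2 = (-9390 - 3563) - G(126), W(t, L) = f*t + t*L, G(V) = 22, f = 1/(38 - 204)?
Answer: -87900228425/83 ≈ -1.0590e+9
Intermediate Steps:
f = -1/166 (f = 1/(-166) = -1/166 ≈ -0.0060241)
W(t, L) = -t/166 + L*t (W(t, L) = -t/166 + t*L = -t/166 + L*t)
l = 25950 (l = -2*((-9390 - 3563) - 1*22) = -2*(-12953 - 22) = -2*(-12975) = 25950)
(-41093 + W(-51, -207))*(l + 8732) = (-41093 - 51*(-1/166 - 207))*(25950 + 8732) = (-41093 - 51*(-34363/166))*34682 = (-41093 + 1752513/166)*34682 = -5068925/166*34682 = -87900228425/83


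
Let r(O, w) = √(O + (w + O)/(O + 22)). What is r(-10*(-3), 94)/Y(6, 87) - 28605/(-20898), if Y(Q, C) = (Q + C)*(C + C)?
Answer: 9535/6966 + √5473/210366 ≈ 1.3691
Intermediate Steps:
Y(Q, C) = 2*C*(C + Q) (Y(Q, C) = (C + Q)*(2*C) = 2*C*(C + Q))
r(O, w) = √(O + (O + w)/(22 + O))
r(-10*(-3), 94)/Y(6, 87) - 28605/(-20898) = √((-10*(-3) + 94 + (-10*(-3))*(22 - 10*(-3)))/(22 - 10*(-3)))/((2*87*(87 + 6))) - 28605/(-20898) = √((30 + 94 + 30*(22 + 30))/(22 + 30))/((2*87*93)) - 28605*(-1/20898) = √((30 + 94 + 30*52)/52)/16182 + 9535/6966 = √((30 + 94 + 1560)/52)*(1/16182) + 9535/6966 = √((1/52)*1684)*(1/16182) + 9535/6966 = √(421/13)*(1/16182) + 9535/6966 = (√5473/13)*(1/16182) + 9535/6966 = √5473/210366 + 9535/6966 = 9535/6966 + √5473/210366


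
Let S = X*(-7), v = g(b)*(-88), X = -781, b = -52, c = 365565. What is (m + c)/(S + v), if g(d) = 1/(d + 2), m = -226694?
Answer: 3471775/136719 ≈ 25.393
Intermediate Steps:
g(d) = 1/(2 + d)
v = 44/25 (v = -88/(2 - 52) = -88/(-50) = -1/50*(-88) = 44/25 ≈ 1.7600)
S = 5467 (S = -781*(-7) = 5467)
(m + c)/(S + v) = (-226694 + 365565)/(5467 + 44/25) = 138871/(136719/25) = 138871*(25/136719) = 3471775/136719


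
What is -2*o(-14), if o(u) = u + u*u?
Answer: -364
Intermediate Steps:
o(u) = u + u²
-2*o(-14) = -(-28)*(1 - 14) = -(-28)*(-13) = -2*182 = -364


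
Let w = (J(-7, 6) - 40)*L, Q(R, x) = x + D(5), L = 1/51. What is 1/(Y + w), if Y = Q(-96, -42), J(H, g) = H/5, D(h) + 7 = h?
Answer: -85/3809 ≈ -0.022316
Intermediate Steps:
D(h) = -7 + h
L = 1/51 ≈ 0.019608
J(H, g) = H/5 (J(H, g) = H*(⅕) = H/5)
Q(R, x) = -2 + x (Q(R, x) = x + (-7 + 5) = x - 2 = -2 + x)
Y = -44 (Y = -2 - 42 = -44)
w = -69/85 (w = ((⅕)*(-7) - 40)*(1/51) = (-7/5 - 40)*(1/51) = -207/5*1/51 = -69/85 ≈ -0.81176)
1/(Y + w) = 1/(-44 - 69/85) = 1/(-3809/85) = -85/3809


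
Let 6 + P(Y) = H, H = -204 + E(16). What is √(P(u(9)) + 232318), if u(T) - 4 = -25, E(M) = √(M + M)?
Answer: 2*√(58027 + √2) ≈ 481.78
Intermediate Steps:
E(M) = √2*√M (E(M) = √(2*M) = √2*√M)
H = -204 + 4*√2 (H = -204 + √2*√16 = -204 + √2*4 = -204 + 4*√2 ≈ -198.34)
u(T) = -21 (u(T) = 4 - 25 = -21)
P(Y) = -210 + 4*√2 (P(Y) = -6 + (-204 + 4*√2) = -210 + 4*√2)
√(P(u(9)) + 232318) = √((-210 + 4*√2) + 232318) = √(232108 + 4*√2)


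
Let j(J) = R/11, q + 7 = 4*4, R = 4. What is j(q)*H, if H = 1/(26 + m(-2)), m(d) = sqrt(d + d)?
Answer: 13/935 - I/935 ≈ 0.013904 - 0.0010695*I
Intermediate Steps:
m(d) = sqrt(2)*sqrt(d) (m(d) = sqrt(2*d) = sqrt(2)*sqrt(d))
H = (26 - 2*I)/680 (H = 1/(26 + sqrt(2)*sqrt(-2)) = 1/(26 + sqrt(2)*(I*sqrt(2))) = 1/(26 + 2*I) = (26 - 2*I)/680 ≈ 0.038235 - 0.0029412*I)
q = 9 (q = -7 + 4*4 = -7 + 16 = 9)
j(J) = 4/11
j(q)*H = 4*(13/340 - I/340)/11 = 13/935 - I/935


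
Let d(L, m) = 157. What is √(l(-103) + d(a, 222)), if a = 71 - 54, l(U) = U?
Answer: 3*√6 ≈ 7.3485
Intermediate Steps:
a = 17
√(l(-103) + d(a, 222)) = √(-103 + 157) = √54 = 3*√6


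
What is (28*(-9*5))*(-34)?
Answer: 42840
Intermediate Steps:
(28*(-9*5))*(-34) = (28*(-45))*(-34) = -1260*(-34) = 42840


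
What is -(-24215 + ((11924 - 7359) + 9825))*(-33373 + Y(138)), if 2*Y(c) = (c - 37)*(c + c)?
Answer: -190948875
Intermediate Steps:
Y(c) = c*(-37 + c) (Y(c) = ((c - 37)*(c + c))/2 = ((-37 + c)*(2*c))/2 = (2*c*(-37 + c))/2 = c*(-37 + c))
-(-24215 + ((11924 - 7359) + 9825))*(-33373 + Y(138)) = -(-24215 + ((11924 - 7359) + 9825))*(-33373 + 138*(-37 + 138)) = -(-24215 + (4565 + 9825))*(-33373 + 138*101) = -(-24215 + 14390)*(-33373 + 13938) = -(-9825)*(-19435) = -1*190948875 = -190948875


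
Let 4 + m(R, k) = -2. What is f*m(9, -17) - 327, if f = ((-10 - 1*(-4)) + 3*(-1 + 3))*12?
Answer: -327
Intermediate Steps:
f = 0 (f = ((-10 + 4) + 3*2)*12 = (-6 + 6)*12 = 0*12 = 0)
m(R, k) = -6 (m(R, k) = -4 - 2 = -6)
f*m(9, -17) - 327 = 0*(-6) - 327 = 0 - 327 = -327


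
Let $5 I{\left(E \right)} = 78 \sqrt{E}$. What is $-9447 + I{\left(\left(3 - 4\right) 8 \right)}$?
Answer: $-9447 + \frac{156 i \sqrt{2}}{5} \approx -9447.0 + 44.123 i$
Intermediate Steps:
$I{\left(E \right)} = \frac{78 \sqrt{E}}{5}$
$-9447 + I{\left(\left(3 - 4\right) 8 \right)} = -9447 + \frac{78 \sqrt{\left(3 - 4\right) 8}}{5} = -9447 + \frac{78 \sqrt{\left(-1\right) 8}}{5} = -9447 + \frac{78 \sqrt{-8}}{5} = -9447 + \frac{78 \cdot 2 i \sqrt{2}}{5} = -9447 + \frac{156 i \sqrt{2}}{5}$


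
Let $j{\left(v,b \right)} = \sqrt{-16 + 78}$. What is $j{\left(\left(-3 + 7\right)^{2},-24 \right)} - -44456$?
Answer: $44456 + \sqrt{62} \approx 44464.0$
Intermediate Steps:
$j{\left(v,b \right)} = \sqrt{62}$
$j{\left(\left(-3 + 7\right)^{2},-24 \right)} - -44456 = \sqrt{62} - -44456 = \sqrt{62} + 44456 = 44456 + \sqrt{62}$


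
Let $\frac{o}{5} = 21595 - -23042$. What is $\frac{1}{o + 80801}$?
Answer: $\frac{1}{303986} \approx 3.2896 \cdot 10^{-6}$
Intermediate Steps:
$o = 223185$ ($o = 5 \left(21595 - -23042\right) = 5 \left(21595 + 23042\right) = 5 \cdot 44637 = 223185$)
$\frac{1}{o + 80801} = \frac{1}{223185 + 80801} = \frac{1}{303986}$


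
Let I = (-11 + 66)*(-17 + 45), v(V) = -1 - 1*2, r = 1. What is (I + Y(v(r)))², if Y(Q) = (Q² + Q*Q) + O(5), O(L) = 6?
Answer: 2446096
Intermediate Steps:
v(V) = -3 (v(V) = -1 - 2 = -3)
Y(Q) = 6 + 2*Q² (Y(Q) = (Q² + Q*Q) + 6 = (Q² + Q²) + 6 = 2*Q² + 6 = 6 + 2*Q²)
I = 1540 (I = 55*28 = 1540)
(I + Y(v(r)))² = (1540 + (6 + 2*(-3)²))² = (1540 + (6 + 2*9))² = (1540 + (6 + 18))² = (1540 + 24)² = 1564² = 2446096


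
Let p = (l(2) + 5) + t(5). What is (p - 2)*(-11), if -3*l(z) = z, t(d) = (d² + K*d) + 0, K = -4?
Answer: -242/3 ≈ -80.667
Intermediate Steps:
t(d) = d² - 4*d (t(d) = (d² - 4*d) + 0 = d² - 4*d)
l(z) = -z/3
p = 28/3 (p = (-⅓*2 + 5) + 5*(-4 + 5) = (-⅔ + 5) + 5*1 = 13/3 + 5 = 28/3 ≈ 9.3333)
(p - 2)*(-11) = (28/3 - 2)*(-11) = (22/3)*(-11) = -242/3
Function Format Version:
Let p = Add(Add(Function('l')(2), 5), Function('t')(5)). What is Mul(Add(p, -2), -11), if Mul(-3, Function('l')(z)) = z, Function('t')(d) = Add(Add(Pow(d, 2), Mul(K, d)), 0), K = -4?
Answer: Rational(-242, 3) ≈ -80.667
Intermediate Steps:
Function('t')(d) = Add(Pow(d, 2), Mul(-4, d)) (Function('t')(d) = Add(Add(Pow(d, 2), Mul(-4, d)), 0) = Add(Pow(d, 2), Mul(-4, d)))
Function('l')(z) = Mul(Rational(-1, 3), z)
p = Rational(28, 3) (p = Add(Add(Mul(Rational(-1, 3), 2), 5), Mul(5, Add(-4, 5))) = Add(Add(Rational(-2, 3), 5), Mul(5, 1)) = Add(Rational(13, 3), 5) = Rational(28, 3) ≈ 9.3333)
Mul(Add(p, -2), -11) = Mul(Add(Rational(28, 3), -2), -11) = Mul(Rational(22, 3), -11) = Rational(-242, 3)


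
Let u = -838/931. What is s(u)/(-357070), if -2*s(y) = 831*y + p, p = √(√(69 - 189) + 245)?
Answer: -348189/332432170 + √(245 + 2*I*√30)/714140 ≈ -0.0010255 + 4.8988e-7*I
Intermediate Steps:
p = √(245 + 2*I*√30) (p = √(√(-120) + 245) = √(2*I*√30 + 245) = √(245 + 2*I*√30) ≈ 15.656 + 0.34984*I)
u = -838/931 (u = -838*1/931 = -838/931 ≈ -0.90011)
s(y) = -831*y/2 - √(245 + 2*I*√30)/2 (s(y) = -(831*y + √(245 + 2*I*√30))/2 = -(√(245 + 2*I*√30) + 831*y)/2 = -831*y/2 - √(245 + 2*I*√30)/2)
s(u)/(-357070) = (-831/2*(-838/931) - √(245 + 2*I*√30)/2)/(-357070) = (348189/931 - √(245 + 2*I*√30)/2)*(-1/357070) = -348189/332432170 + √(245 + 2*I*√30)/714140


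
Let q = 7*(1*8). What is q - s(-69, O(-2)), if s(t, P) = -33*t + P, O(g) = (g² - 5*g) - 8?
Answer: -2227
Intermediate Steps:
O(g) = -8 + g² - 5*g
s(t, P) = P - 33*t
q = 56 (q = 7*8 = 56)
q - s(-69, O(-2)) = 56 - ((-8 + (-2)² - 5*(-2)) - 33*(-69)) = 56 - ((-8 + 4 + 10) + 2277) = 56 - (6 + 2277) = 56 - 1*2283 = 56 - 2283 = -2227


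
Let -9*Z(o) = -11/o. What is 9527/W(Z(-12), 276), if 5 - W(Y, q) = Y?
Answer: 1028916/551 ≈ 1867.4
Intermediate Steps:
Z(o) = 11/(9*o) (Z(o) = -(-11)/(9*o) = 11/(9*o))
W(Y, q) = 5 - Y
9527/W(Z(-12), 276) = 9527/(5 - 11/(9*(-12))) = 9527/(5 - 11*(-1)/(9*12)) = 9527/(5 - 1*(-11/108)) = 9527/(5 + 11/108) = 9527/(551/108) = 9527*(108/551) = 1028916/551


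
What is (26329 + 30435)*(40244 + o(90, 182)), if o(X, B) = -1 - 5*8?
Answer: 2282083092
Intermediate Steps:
o(X, B) = -41 (o(X, B) = -1 - 40 = -41)
(26329 + 30435)*(40244 + o(90, 182)) = (26329 + 30435)*(40244 - 41) = 56764*40203 = 2282083092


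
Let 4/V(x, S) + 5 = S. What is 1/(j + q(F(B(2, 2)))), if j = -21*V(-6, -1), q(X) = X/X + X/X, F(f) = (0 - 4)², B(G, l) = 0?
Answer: 1/16 ≈ 0.062500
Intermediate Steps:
V(x, S) = 4/(-5 + S)
F(f) = 16 (F(f) = (-4)² = 16)
q(X) = 2 (q(X) = 1 + 1 = 2)
j = 14 (j = -84/(-5 - 1) = -84/(-6) = -84*(-1)/6 = -21*(-⅔) = 14)
1/(j + q(F(B(2, 2)))) = 1/(14 + 2) = 1/16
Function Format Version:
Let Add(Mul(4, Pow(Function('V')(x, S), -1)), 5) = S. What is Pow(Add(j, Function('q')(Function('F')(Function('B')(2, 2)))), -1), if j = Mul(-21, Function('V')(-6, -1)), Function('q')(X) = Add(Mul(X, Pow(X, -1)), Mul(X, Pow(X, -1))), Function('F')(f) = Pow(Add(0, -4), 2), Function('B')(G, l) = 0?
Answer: Rational(1, 16) ≈ 0.062500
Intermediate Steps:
Function('V')(x, S) = Mul(4, Pow(Add(-5, S), -1))
Function('F')(f) = 16 (Function('F')(f) = Pow(-4, 2) = 16)
Function('q')(X) = 2 (Function('q')(X) = Add(1, 1) = 2)
j = 14 (j = Mul(-21, Mul(4, Pow(Add(-5, -1), -1))) = Mul(-21, Mul(4, Pow(-6, -1))) = Mul(-21, Mul(4, Rational(-1, 6))) = Mul(-21, Rational(-2, 3)) = 14)
Pow(Add(j, Function('q')(Function('F')(Function('B')(2, 2)))), -1) = Pow(Add(14, 2), -1) = Pow(16, -1) = Rational(1, 16)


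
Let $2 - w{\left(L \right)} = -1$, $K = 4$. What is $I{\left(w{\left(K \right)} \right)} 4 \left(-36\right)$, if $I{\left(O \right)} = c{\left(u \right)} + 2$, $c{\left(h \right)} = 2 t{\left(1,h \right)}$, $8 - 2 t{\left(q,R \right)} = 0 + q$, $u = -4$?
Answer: $-1296$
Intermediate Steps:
$t{\left(q,R \right)} = 4 - \frac{q}{2}$ ($t{\left(q,R \right)} = 4 - \frac{0 + q}{2} = 4 - \frac{q}{2}$)
$c{\left(h \right)} = 7$ ($c{\left(h \right)} = 2 \left(4 - \frac{1}{2}\right) = 2 \cdot \frac{7}{2} = 7$)
$w{\left(L \right)} = 3$ ($w{\left(L \right)} = 2 - -1 = 2 + 1 = 3$)
$I{\left(O \right)} = 9$ ($I{\left(O \right)} = 7 + 2 = 9$)
$I{\left(w{\left(K \right)} \right)} 4 \left(-36\right) = 9 \cdot 4 \left(-36\right) = 36 \left(-36\right) = -1296$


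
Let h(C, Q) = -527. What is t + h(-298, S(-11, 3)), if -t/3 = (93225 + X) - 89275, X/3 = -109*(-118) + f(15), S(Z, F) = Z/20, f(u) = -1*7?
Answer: -128072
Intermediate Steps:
f(u) = -7
S(Z, F) = Z/20 (S(Z, F) = Z*(1/20) = Z/20)
X = 38565 (X = 3*(-109*(-118) - 7) = 3*(12862 - 7) = 3*12855 = 38565)
t = -127545 (t = -3*((93225 + 38565) - 89275) = -3*(131790 - 89275) = -3*42515 = -127545)
t + h(-298, S(-11, 3)) = -127545 - 527 = -128072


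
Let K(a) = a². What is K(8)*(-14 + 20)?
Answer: 384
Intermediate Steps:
K(8)*(-14 + 20) = 8²*(-14 + 20) = 64*6 = 384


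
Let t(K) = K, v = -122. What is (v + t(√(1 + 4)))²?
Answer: (122 - √5)² ≈ 14343.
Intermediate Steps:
(v + t(√(1 + 4)))² = (-122 + √(1 + 4))² = (-122 + √5)²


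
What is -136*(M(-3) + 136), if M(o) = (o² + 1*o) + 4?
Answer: -19856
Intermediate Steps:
M(o) = 4 + o + o² (M(o) = (o² + o) + 4 = (o + o²) + 4 = 4 + o + o²)
-136*(M(-3) + 136) = -136*((4 - 3 + (-3)²) + 136) = -136*((4 - 3 + 9) + 136) = -136*(10 + 136) = -136*146 = -19856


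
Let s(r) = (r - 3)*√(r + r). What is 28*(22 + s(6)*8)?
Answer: 616 + 1344*√3 ≈ 2943.9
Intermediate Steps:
s(r) = √2*√r*(-3 + r) (s(r) = (-3 + r)*√(2*r) = (-3 + r)*(√2*√r) = √2*√r*(-3 + r))
28*(22 + s(6)*8) = 28*(22 + (√2*√6*(-3 + 6))*8) = 28*(22 + (√2*√6*3)*8) = 28*(22 + (6*√3)*8) = 28*(22 + 48*√3) = 616 + 1344*√3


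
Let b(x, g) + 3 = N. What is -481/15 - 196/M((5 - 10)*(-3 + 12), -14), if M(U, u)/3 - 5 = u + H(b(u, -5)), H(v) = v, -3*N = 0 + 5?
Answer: -16781/615 ≈ -27.286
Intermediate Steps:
N = -5/3 (N = -(0 + 5)/3 = -1/3*5 = -5/3 ≈ -1.6667)
b(x, g) = -14/3 (b(x, g) = -3 - 5/3 = -14/3)
M(U, u) = 1 + 3*u (M(U, u) = 15 + 3*(u - 14/3) = 15 + 3*(-14/3 + u) = 15 + (-14 + 3*u) = 1 + 3*u)
-481/15 - 196/M((5 - 10)*(-3 + 12), -14) = -481/15 - 196/(1 + 3*(-14)) = -481*1/15 - 196/(1 - 42) = -481/15 - 196/(-41) = -481/15 - 196*(-1/41) = -481/15 + 196/41 = -16781/615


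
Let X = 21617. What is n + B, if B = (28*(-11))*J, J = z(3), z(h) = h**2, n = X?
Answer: 18845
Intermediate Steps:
n = 21617
J = 9 (J = 3**2 = 9)
B = -2772 (B = (28*(-11))*9 = -308*9 = -2772)
n + B = 21617 - 2772 = 18845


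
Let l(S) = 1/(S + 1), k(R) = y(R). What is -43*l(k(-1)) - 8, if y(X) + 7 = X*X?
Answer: ⅗ ≈ 0.60000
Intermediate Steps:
y(X) = -7 + X² (y(X) = -7 + X*X = -7 + X²)
k(R) = -7 + R²
l(S) = 1/(1 + S)
-43*l(k(-1)) - 8 = -43/(1 + (-7 + (-1)²)) - 8 = -43/(1 + (-7 + 1)) - 8 = -43/(1 - 6) - 8 = -43/(-5) - 8 = -43*(-⅕) - 8 = 43/5 - 8 = ⅗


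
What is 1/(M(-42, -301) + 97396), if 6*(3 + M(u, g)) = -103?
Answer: 6/584255 ≈ 1.0269e-5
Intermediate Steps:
M(u, g) = -121/6 (M(u, g) = -3 + (⅙)*(-103) = -3 - 103/6 = -121/6)
1/(M(-42, -301) + 97396) = 1/(-121/6 + 97396) = 1/(584255/6) = 6/584255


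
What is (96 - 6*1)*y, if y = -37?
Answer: -3330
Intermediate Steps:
(96 - 6*1)*y = (96 - 6*1)*(-37) = (96 - 6)*(-37) = 90*(-37) = -3330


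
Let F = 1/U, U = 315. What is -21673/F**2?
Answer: -2150503425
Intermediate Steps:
F = 1/315 ≈ 0.0031746
-21673/F**2 = -21673/((1/315)**2) = -21673/1/99225 = -21673*99225 = -2150503425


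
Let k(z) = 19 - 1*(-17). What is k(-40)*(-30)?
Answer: -1080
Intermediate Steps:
k(z) = 36 (k(z) = 19 + 17 = 36)
k(-40)*(-30) = 36*(-30) = -1080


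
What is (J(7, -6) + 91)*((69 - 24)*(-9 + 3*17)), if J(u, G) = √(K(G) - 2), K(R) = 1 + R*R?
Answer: 171990 + 1890*√35 ≈ 1.8317e+5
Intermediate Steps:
K(R) = 1 + R²
J(u, G) = √(-1 + G²) (J(u, G) = √((1 + G²) - 2) = √(-1 + G²))
(J(7, -6) + 91)*((69 - 24)*(-9 + 3*17)) = (√(-1 + (-6)²) + 91)*((69 - 24)*(-9 + 3*17)) = (√(-1 + 36) + 91)*(45*(-9 + 51)) = (√35 + 91)*(45*42) = (91 + √35)*1890 = 171990 + 1890*√35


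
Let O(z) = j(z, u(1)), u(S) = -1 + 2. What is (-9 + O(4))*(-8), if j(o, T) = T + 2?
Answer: 48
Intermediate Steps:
u(S) = 1
j(o, T) = 2 + T
O(z) = 3 (O(z) = 2 + 1 = 3)
(-9 + O(4))*(-8) = (-9 + 3)*(-8) = -6*(-8) = 48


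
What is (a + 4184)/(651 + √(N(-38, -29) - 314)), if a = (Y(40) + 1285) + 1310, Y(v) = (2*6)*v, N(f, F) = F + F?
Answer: 50813/4561 - 14518*I*√93/424173 ≈ 11.141 - 0.33007*I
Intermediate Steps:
N(f, F) = 2*F
Y(v) = 12*v
a = 3075 (a = (12*40 + 1285) + 1310 = (480 + 1285) + 1310 = 1765 + 1310 = 3075)
(a + 4184)/(651 + √(N(-38, -29) - 314)) = (3075 + 4184)/(651 + √(2*(-29) - 314)) = 7259/(651 + √(-58 - 314)) = 7259/(651 + √(-372)) = 7259/(651 + 2*I*√93)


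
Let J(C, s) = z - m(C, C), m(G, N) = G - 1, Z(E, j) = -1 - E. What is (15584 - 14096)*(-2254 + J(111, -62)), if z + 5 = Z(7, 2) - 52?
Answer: -3614352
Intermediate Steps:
m(G, N) = -1 + G
z = -65 (z = -5 + ((-1 - 1*7) - 52) = -5 + ((-1 - 7) - 52) = -5 + (-8 - 52) = -5 - 60 = -65)
J(C, s) = -64 - C (J(C, s) = -65 - (-1 + C) = -65 + (1 - C) = -64 - C)
(15584 - 14096)*(-2254 + J(111, -62)) = (15584 - 14096)*(-2254 + (-64 - 1*111)) = 1488*(-2254 + (-64 - 111)) = 1488*(-2254 - 175) = 1488*(-2429) = -3614352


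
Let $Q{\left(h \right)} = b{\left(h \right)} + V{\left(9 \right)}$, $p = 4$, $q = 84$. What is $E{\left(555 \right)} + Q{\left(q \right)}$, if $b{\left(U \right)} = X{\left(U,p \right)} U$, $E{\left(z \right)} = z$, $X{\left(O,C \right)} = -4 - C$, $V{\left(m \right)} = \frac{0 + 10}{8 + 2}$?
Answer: $-116$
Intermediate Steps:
$V{\left(m \right)} = 1$ ($V{\left(m \right)} = \frac{10}{10} = 10 \cdot \frac{1}{10} = 1$)
$b{\left(U \right)} = - 8 U$ ($b{\left(U \right)} = \left(-4 - 4\right) U = - 8 U$)
$Q{\left(h \right)} = 1 - 8 h$ ($Q{\left(h \right)} = - 8 h + 1 = 1 - 8 h$)
$E{\left(555 \right)} + Q{\left(q \right)} = 555 + \left(1 - 672\right) = 555 - 671 = -116$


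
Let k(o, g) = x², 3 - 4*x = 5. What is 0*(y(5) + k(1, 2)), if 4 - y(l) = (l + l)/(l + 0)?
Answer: 0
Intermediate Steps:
x = -½ (x = ¾ - ¼*5 = ¾ - 5/4 = -½ ≈ -0.50000)
y(l) = 2 (y(l) = 4 - (l + l)/(l + 0) = 4 - 2*l/l = 4 - 1*2 = 4 - 2 = 2)
k(o, g) = ¼ (k(o, g) = (-½)² = ¼)
0*(y(5) + k(1, 2)) = 0*(2 + ¼) = 0*(9/4) = 0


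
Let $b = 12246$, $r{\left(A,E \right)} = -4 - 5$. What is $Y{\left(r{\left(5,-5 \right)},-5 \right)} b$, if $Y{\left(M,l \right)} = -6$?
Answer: $-73476$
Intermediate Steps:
$r{\left(A,E \right)} = -9$
$Y{\left(r{\left(5,-5 \right)},-5 \right)} b = \left(-6\right) 12246 = -73476$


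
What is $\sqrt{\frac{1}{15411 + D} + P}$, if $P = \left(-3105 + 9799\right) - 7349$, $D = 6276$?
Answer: $\frac{2 i \sqrt{77015872002}}{21687} \approx 25.593 i$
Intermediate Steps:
$P = -655$ ($P = 6694 - 7349 = -655$)
$\sqrt{\frac{1}{15411 + D} + P} = \sqrt{\frac{1}{15411 + 6276} - 655} = \sqrt{\frac{1}{21687} - 655} = \sqrt{- \frac{14204984}{21687}} = \frac{2 i \sqrt{77015872002}}{21687}$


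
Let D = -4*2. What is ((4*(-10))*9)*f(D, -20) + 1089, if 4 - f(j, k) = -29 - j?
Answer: -7911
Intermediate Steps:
D = -8
f(j, k) = 33 + j (f(j, k) = 4 - (-29 - j) = 4 + (29 + j) = 33 + j)
((4*(-10))*9)*f(D, -20) + 1089 = ((4*(-10))*9)*(33 - 8) + 1089 = -40*9*25 + 1089 = -360*25 + 1089 = -9000 + 1089 = -7911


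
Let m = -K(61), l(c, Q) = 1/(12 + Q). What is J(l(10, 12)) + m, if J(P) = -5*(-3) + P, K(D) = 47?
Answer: -767/24 ≈ -31.958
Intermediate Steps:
J(P) = 15 + P
m = -47 (m = -1*47 = -47)
J(l(10, 12)) + m = (15 + 1/(12 + 12)) - 47 = (15 + 1/24) - 47 = 361/24 - 47 = -767/24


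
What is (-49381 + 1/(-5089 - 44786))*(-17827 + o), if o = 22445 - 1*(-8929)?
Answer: -1756031569088/2625 ≈ -6.6896e+8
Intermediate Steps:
o = 31374 (o = 22445 + 8929 = 31374)
(-49381 + 1/(-5089 - 44786))*(-17827 + o) = (-49381 + 1/(-5089 - 44786))*(-17827 + 31374) = (-49381 + 1/(-49875))*13547 = (-49381 - 1/49875)*13547 = -2462877376/49875*13547 = -1756031569088/2625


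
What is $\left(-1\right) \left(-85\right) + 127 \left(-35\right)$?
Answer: $-4360$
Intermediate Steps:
$\left(-1\right) \left(-85\right) + 127 \left(-35\right) = 85 - 4445 = -4360$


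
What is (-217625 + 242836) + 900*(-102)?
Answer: -66589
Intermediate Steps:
(-217625 + 242836) + 900*(-102) = 25211 - 91800 = -66589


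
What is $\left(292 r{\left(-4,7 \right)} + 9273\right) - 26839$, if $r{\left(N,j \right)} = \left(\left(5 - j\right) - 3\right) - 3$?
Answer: $-19902$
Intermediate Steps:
$r{\left(N,j \right)} = -1 - j$ ($r{\left(N,j \right)} = \left(2 - j\right) - 3 = -1 - j$)
$\left(292 r{\left(-4,7 \right)} + 9273\right) - 26839 = \left(292 \left(-1 - 7\right) + 9273\right) - 26839 = \left(292 \left(-8\right) + 9273\right) - 26839 = \left(-2336 + 9273\right) - 26839 = 6937 - 26839 = -19902$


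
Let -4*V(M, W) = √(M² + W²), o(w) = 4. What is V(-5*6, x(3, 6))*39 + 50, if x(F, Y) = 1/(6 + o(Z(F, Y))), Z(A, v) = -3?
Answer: 50 - 39*√90001/40 ≈ -242.50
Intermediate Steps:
x(F, Y) = ⅒ (x(F, Y) = 1/(6 + 4) = 1/10 = ⅒)
V(M, W) = -√(M² + W²)/4
V(-5*6, x(3, 6))*39 + 50 = -√((-5*6)² + (⅒)²)/4*39 + 50 = -√((-30)² + 1/100)/4*39 + 50 = -√(900 + 1/100)/4*39 + 50 = -√90001/40*39 + 50 = -39*√90001/40 + 50 = 50 - 39*√90001/40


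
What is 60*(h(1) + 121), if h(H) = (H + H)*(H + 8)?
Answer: 8340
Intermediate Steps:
h(H) = 2*H*(8 + H) (h(H) = (2*H)*(8 + H) = 2*H*(8 + H))
60*(h(1) + 121) = 60*(2*1*(8 + 1) + 121) = 60*(2*1*9 + 121) = 60*(18 + 121) = 60*139 = 8340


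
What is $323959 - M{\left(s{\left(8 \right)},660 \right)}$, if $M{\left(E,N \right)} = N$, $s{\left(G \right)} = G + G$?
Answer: $323299$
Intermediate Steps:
$s{\left(G \right)} = 2 G$
$323959 - M{\left(s{\left(8 \right)},660 \right)} = 323959 - 660 = 323299$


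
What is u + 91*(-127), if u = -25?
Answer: -11582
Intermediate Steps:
u + 91*(-127) = -25 + 91*(-127) = -25 - 11557 = -11582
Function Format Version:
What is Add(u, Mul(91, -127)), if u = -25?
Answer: -11582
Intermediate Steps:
Add(u, Mul(91, -127)) = Add(-25, Mul(91, -127)) = Add(-25, -11557) = -11582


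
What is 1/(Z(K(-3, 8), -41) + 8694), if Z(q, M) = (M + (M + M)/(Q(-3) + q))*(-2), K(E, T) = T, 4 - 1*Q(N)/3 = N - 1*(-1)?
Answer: 13/114170 ≈ 0.00011387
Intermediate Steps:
Q(N) = 9 - 3*N (Q(N) = 12 - 3*(N - 1*(-1)) = 12 - 3*(N + 1) = 12 - 3*(1 + N) = 12 + (-3 - 3*N) = 9 - 3*N)
Z(q, M) = -2*M - 4*M/(18 + q) (Z(q, M) = (M + (M + M)/((9 - 3*(-3)) + q))*(-2) = (M + (2*M)/((9 + 9) + q))*(-2) = (M + (2*M)/(18 + q))*(-2) = (M + 2*M/(18 + q))*(-2) = -2*M - 4*M/(18 + q))
1/(Z(K(-3, 8), -41) + 8694) = 1/(-2*(-41)*(20 + 8)/(18 + 8) + 8694) = 1/(-2*(-41)*28/26 + 8694) = 1/(-2*(-41)*1/26*28 + 8694) = 1/(1148/13 + 8694) = 1/(114170/13) = 13/114170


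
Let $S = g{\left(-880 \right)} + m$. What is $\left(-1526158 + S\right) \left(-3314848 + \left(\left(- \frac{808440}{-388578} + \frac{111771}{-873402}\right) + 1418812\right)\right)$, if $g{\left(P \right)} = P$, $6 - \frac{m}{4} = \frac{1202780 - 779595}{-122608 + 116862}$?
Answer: $\frac{78402673732705551280365918}{27084792699133} \approx 2.8947 \cdot 10^{12}$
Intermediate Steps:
$m = \frac{915322}{2873}$ ($m = 24 - 4 \frac{1202780 - 779595}{-122608 + 116862} = 24 - 4 \frac{423185}{-5746} = 24 - 4 \cdot 423185 \left(- \frac{1}{5746}\right) = 24 - - \frac{846370}{2873} = 24 + \frac{846370}{2873} = \frac{915322}{2873} \approx 318.59$)
$S = - \frac{1612918}{2873}$ ($S = -880 + \frac{915322}{2873} = - \frac{1612918}{2873} \approx -561.41$)
$\left(-1526158 + S\right) \left(-3314848 + \left(\left(- \frac{808440}{-388578} + \frac{111771}{-873402}\right) + 1418812\right)\right) = \left(-1526158 - \frac{1612918}{2873}\right) \left(-3314848 + \left(\left(- \frac{808440}{-388578} + \frac{111771}{-873402}\right) + 1418812\right)\right) = - \frac{4386264852 \left(-3314848 + \left(\left(\left(-808440\right) \left(- \frac{1}{388578}\right) + 111771 \left(- \frac{1}{873402}\right)\right) + 1418812\right)\right)}{2873} = - \frac{4386264852 \left(-3314848 + \left(\left(\frac{134740}{64763} - \frac{37257}{291134}\right) + 1418812\right)\right)}{2873} = - \frac{4386264852 \left(-3314848 + \left(\frac{36814520069}{18854711242} + 1418812\right)\right)}{2873} = - \frac{4386264852 \left(-3314848 + \frac{26751327381204573}{18854711242}\right)}{2873} = \left(- \frac{4386264852}{2873}\right) \left(- \frac{35749174469916643}{18854711242}\right) = \frac{78402673732705551280365918}{27084792699133}$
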